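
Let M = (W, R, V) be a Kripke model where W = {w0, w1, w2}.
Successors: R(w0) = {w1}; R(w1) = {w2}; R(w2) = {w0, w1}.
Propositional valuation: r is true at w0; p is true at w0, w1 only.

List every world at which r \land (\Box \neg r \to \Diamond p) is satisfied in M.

Let φ = r \land (\Box \neg r \to \Diamond p). Evaluate φ at each world:
  w0 (successors {w1}): φ is true.
  w1 (successors {w2}): φ is false.
  w2 (successors {w0, w1}): φ is false.
For instance, at w0:
  At w0: r is true, \Box \neg r \to \Diamond p is true, so r \land (\Box \neg r \to \Diamond p) is true.
    At w0: \Box \neg r is true, \Diamond p is true, so \Box \neg r \to \Diamond p is true.
      At w0: \Box \neg r requires \neg r at every successor {w1}.
        At w1: \neg r is true.
      So \Box \neg r is true at w0.
      At w0: \Diamond p requires p at some successor in {w1}.
        p holds at w1, so \Diamond p is true at w0.
Satisfying worlds: {w0}

w0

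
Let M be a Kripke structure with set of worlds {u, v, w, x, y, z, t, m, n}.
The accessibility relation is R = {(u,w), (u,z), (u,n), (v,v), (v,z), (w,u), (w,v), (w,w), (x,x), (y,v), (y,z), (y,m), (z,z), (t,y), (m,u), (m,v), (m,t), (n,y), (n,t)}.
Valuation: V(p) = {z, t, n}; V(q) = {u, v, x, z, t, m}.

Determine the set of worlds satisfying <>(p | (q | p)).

Let φ = <>(p | (q | p)). Evaluate φ at each world:
  u (successors {w, z, n}): φ is true.
  v (successors {v, z}): φ is true.
  w (successors {u, v, w}): φ is true.
  x (successors {x}): φ is true.
  y (successors {v, z, m}): φ is true.
  z (successors {z}): φ is true.
  t (successors {y}): φ is false.
  m (successors {u, v, t}): φ is true.
  n (successors {y, t}): φ is true.
For instance, at v:
  At v: <>(p | (q | p)) requires p | (q | p) at some successor in {v, z}.
    p | (q | p) holds at v, so <>(p | (q | p)) is true at v.
Satisfying worlds: {u, v, w, x, y, z, m, n}

u, v, w, x, y, z, m, n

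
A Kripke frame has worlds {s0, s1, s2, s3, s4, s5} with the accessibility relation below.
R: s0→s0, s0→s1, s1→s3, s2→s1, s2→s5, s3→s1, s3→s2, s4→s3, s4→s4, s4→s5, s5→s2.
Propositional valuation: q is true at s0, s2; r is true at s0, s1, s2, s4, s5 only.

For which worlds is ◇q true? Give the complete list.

Recall that ◇ψ holds at a world iff ψ holds at some accessible world.
Let φ = ◇q. Evaluate φ at each world:
  s0 (successors {s0, s1}): φ is true.
  s1 (successors {s3}): φ is false.
  s2 (successors {s1, s5}): φ is false.
  s3 (successors {s1, s2}): φ is true.
  s4 (successors {s3, s4, s5}): φ is false.
  s5 (successors {s2}): φ is true.
For instance, at s3:
  At s3: ◇q requires q at some successor in {s1, s2}.
    q holds at s2, so ◇q is true at s3.
Satisfying worlds: {s0, s3, s5}

s0, s3, s5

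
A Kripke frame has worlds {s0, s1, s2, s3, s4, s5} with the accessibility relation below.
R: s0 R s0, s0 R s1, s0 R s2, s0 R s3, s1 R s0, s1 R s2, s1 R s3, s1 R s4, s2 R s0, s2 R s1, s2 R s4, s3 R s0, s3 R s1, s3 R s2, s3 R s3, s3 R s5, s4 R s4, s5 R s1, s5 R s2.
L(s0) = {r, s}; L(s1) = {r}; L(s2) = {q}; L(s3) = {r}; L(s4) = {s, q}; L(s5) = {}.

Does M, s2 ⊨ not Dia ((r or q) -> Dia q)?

At s2: Dia ((r or q) -> Dia q) is true, so not Dia ((r or q) -> Dia q) is false.
  At s2: Dia ((r or q) -> Dia q) requires (r or q) -> Dia q at some successor in {s0, s1, s4}.
    (r or q) -> Dia q holds at s0, so Dia ((r or q) -> Dia q) is true at s2.
      At s0: r or q is true, Dia q is true, so (r or q) -> Dia q is true.

No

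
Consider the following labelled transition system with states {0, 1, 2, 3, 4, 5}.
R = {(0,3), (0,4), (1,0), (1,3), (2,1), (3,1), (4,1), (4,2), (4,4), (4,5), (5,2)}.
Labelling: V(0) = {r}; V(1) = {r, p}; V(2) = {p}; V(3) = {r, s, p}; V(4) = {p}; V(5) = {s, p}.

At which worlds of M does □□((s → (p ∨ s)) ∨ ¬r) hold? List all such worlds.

Let φ = □□((s → (p ∨ s)) ∨ ¬r). Evaluate φ at each world:
  0 (successors {3, 4}): φ is true.
  1 (successors {0, 3}): φ is true.
  2 (successors {1}): φ is true.
  3 (successors {1}): φ is true.
  4 (successors {1, 2, 4, 5}): φ is true.
  5 (successors {2}): φ is true.
For instance, at 3:
  At 3: □□((s → (p ∨ s)) ∨ ¬r) requires □((s → (p ∨ s)) ∨ ¬r) at every successor {1}.
      At 1: □((s → (p ∨ s)) ∨ ¬r) requires (s → (p ∨ s)) ∨ ¬r at every successor {0, 3}.
        At 0: (s → (p ∨ s)) ∨ ¬r is true.
        At 3: (s → (p ∨ s)) ∨ ¬r is true.
      So □((s → (p ∨ s)) ∨ ¬r) is true at 1.
  So □□((s → (p ∨ s)) ∨ ¬r) is true at 3.
Satisfying worlds: {0, 1, 2, 3, 4, 5}

0, 1, 2, 3, 4, 5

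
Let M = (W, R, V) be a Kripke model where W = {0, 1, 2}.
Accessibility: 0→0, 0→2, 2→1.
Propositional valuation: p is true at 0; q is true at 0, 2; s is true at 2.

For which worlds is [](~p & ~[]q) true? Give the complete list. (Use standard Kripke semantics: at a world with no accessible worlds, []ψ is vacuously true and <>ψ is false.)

Let φ = [](~p & ~[]q). Evaluate φ at each world:
  0 (successors {0, 2}): φ is false.
  1 (successors ∅): φ is true.
  2 (successors {1}): φ is false.
For instance, at 2:
  At 2: [](~p & ~[]q) requires ~p & ~[]q at every successor {1}.
    ~p & ~[]q fails at 1, so [](~p & ~[]q) is false at 2.
      At 1: ~p is true, ~[]q is false, so ~p & ~[]q is false.
Satisfying worlds: {1}

1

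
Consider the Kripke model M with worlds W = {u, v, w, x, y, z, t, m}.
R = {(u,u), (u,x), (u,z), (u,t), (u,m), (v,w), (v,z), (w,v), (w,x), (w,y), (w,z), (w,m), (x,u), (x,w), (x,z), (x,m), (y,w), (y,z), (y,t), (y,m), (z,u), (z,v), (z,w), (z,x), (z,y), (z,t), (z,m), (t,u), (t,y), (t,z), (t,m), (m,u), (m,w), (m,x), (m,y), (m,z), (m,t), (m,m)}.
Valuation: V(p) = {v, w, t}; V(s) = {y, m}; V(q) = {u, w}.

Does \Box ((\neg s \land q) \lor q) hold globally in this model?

No

Let φ = \Box ((\neg s \land q) \lor q). Evaluate φ at each world:
  u (successors {u, x, z, t, m}): φ is false.
  v (successors {w, z}): φ is false.
  w (successors {v, x, y, z, m}): φ is false.
  x (successors {u, w, z, m}): φ is false.
  y (successors {w, z, t, m}): φ is false.
  z (successors {u, v, w, x, y, t, m}): φ is false.
  t (successors {u, y, z, m}): φ is false.
  m (successors {u, w, x, y, z, t, m}): φ is false.
Detail at u (counterexample):
  At u: \Box ((\neg s \land q) \lor q) requires (\neg s \land q) \lor q at every successor {u, x, z, t, m}.
    (\neg s \land q) \lor q fails at x, so \Box ((\neg s \land q) \lor q) is false at u.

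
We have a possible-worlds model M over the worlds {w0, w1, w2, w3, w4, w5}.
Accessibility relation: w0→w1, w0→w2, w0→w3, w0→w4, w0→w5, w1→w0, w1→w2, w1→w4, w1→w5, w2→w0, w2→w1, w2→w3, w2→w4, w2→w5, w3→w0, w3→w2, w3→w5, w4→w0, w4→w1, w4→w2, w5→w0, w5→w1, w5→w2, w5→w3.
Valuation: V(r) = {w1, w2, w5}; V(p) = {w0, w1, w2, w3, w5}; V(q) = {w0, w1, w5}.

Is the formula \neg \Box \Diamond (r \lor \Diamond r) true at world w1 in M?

At w1: \Box \Diamond (r \lor \Diamond r) is true, so \neg \Box \Diamond (r \lor \Diamond r) is false.
  At w1: \Box \Diamond (r \lor \Diamond r) requires \Diamond (r \lor \Diamond r) at every successor {w0, w2, w4, w5}.
    At w0: \Diamond (r \lor \Diamond r) is true.
    At w2: \Diamond (r \lor \Diamond r) is true.
    At w4: \Diamond (r \lor \Diamond r) is true.
    At w5: \Diamond (r \lor \Diamond r) is true.
  So \Box \Diamond (r \lor \Diamond r) is true at w1.

No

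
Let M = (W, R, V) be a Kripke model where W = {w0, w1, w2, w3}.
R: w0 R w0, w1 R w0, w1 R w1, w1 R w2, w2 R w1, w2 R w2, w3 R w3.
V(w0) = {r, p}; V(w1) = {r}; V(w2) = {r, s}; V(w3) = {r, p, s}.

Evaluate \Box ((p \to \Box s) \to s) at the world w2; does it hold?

No

At w2: \Box ((p \to \Box s) \to s) requires (p \to \Box s) \to s at every successor {w1, w2}.
  (p \to \Box s) \to s fails at w1, so \Box ((p \to \Box s) \to s) is false at w2.
    At w1: p \to \Box s is true, s is false, so (p \to \Box s) \to s is false.
      At w1: p is false, \Box s is false, so p \to \Box s is true.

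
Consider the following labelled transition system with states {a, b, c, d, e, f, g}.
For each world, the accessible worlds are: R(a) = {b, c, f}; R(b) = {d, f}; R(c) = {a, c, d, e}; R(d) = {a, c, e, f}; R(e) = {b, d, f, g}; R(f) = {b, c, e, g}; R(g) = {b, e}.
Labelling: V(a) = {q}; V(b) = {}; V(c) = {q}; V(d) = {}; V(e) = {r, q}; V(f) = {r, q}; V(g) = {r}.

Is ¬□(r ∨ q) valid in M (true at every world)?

No

Let φ = ¬□(r ∨ q). Evaluate φ at each world:
  a (successors {b, c, f}): φ is true.
  b (successors {d, f}): φ is true.
  c (successors {a, c, d, e}): φ is true.
  d (successors {a, c, e, f}): φ is false.
  e (successors {b, d, f, g}): φ is true.
  f (successors {b, c, e, g}): φ is true.
  g (successors {b, e}): φ is true.
Detail at d (counterexample):
  At d: □(r ∨ q) is true, so ¬□(r ∨ q) is false.
    At d: □(r ∨ q) requires r ∨ q at every successor {a, c, e, f}.
      At a: r ∨ q is true.
      At c: r ∨ q is true.
      At e: r ∨ q is true.
      At f: r ∨ q is true.
    So □(r ∨ q) is true at d.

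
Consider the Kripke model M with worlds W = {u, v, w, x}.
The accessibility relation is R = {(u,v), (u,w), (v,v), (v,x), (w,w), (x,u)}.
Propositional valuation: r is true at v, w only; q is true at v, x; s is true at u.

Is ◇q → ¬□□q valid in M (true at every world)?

Let φ = ◇q → ¬□□q. Evaluate φ at each world:
  u (successors {v, w}): φ is true.
  v (successors {v, x}): φ is true.
  w (successors {w}): φ is true.
  x (successors {u}): φ is true.
For instance, at w:
  At w: ◇q is false, ¬□□q is true, so ◇q → ¬□□q is true.
    At w: ◇q requires q at some successor in {w}.
      At w: q is false.
    So ◇q is false at w.
    At w: □□q is false, so ¬□□q is true.
      At w: □□q requires □q at every successor {w}.
        □q fails at w, so □□q is false at w.

Yes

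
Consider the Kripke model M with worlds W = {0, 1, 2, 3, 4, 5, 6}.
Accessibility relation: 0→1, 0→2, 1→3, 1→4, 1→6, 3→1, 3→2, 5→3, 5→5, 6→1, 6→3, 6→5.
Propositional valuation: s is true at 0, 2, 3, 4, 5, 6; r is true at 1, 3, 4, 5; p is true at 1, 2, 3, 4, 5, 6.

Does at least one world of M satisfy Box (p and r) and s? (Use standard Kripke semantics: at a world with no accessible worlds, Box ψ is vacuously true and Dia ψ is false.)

Yes

Let φ = Box (p and r) and s. Evaluate φ at each world:
  0 (successors {1, 2}): φ is false.
  1 (successors {3, 4, 6}): φ is false.
  2 (successors ∅): φ is true.
  3 (successors {1, 2}): φ is false.
  4 (successors ∅): φ is true.
  5 (successors {3, 5}): φ is true.
  6 (successors {1, 3, 5}): φ is true.
Detail at 2 (witness):
  At 2: Box (p and r) is true, s is true, so Box (p and r) and s is true.
    At 2: no accessible worlds, so Box (p and r) holds vacuously.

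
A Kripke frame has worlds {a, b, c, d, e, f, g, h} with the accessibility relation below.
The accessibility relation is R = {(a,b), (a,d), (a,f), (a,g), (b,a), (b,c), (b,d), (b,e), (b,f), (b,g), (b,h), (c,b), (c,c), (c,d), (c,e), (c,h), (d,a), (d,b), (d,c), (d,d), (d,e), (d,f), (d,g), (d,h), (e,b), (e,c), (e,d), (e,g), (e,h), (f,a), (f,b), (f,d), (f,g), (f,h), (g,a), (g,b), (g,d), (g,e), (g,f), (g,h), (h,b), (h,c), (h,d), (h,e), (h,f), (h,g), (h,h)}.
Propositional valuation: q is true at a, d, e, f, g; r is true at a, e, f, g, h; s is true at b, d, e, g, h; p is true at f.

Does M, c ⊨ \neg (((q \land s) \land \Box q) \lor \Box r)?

At c: ((q \land s) \land \Box q) \lor \Box r is false, so \neg (((q \land s) \land \Box q) \lor \Box r) is true.
  At c: (q \land s) \land \Box q is false, \Box r is false, so ((q \land s) \land \Box q) \lor \Box r is false.
    At c: q \land s is false, \Box q is false, so (q \land s) \land \Box q is false.
      At c: \Box q requires q at every successor {b, c, d, e, h}.
        q fails at b, so \Box q is false at c.
    At c: \Box r requires r at every successor {b, c, d, e, h}.
      r fails at b, so \Box r is false at c.

Yes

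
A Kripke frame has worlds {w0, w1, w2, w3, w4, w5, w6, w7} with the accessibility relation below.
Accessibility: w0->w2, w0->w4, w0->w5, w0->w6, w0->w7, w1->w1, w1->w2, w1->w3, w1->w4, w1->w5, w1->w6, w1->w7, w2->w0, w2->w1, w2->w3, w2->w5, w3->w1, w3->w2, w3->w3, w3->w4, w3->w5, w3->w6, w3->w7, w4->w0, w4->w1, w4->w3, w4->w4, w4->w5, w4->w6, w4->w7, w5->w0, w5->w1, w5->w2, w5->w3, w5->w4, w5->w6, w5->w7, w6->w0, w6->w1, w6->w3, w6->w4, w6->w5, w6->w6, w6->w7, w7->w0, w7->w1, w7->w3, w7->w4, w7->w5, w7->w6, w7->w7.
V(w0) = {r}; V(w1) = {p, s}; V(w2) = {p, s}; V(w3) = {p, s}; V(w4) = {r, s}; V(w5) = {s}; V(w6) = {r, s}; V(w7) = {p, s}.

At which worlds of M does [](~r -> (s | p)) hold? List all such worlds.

w0, w1, w2, w3, w4, w5, w6, w7

Let φ = [](~r -> (s | p)). Evaluate φ at each world:
  w0 (successors {w2, w4, w5, w6, w7}): φ is true.
  w1 (successors {w1, w2, w3, w4, w5, w6, w7}): φ is true.
  w2 (successors {w0, w1, w3, w5}): φ is true.
  w3 (successors {w1, w2, w3, w4, w5, w6, w7}): φ is true.
  w4 (successors {w0, w1, w3, w4, w5, w6, w7}): φ is true.
  w5 (successors {w0, w1, w2, w3, w4, w6, w7}): φ is true.
  w6 (successors {w0, w1, w3, w4, w5, w6, w7}): φ is true.
  w7 (successors {w0, w1, w3, w4, w5, w6, w7}): φ is true.
For instance, at w1:
  At w1: [](~r -> (s | p)) requires ~r -> (s | p) at every successor {w1, w2, w3, w4, w5, w6, w7}.
    At w1: ~r -> (s | p) is true.
    At w2: ~r -> (s | p) is true.
    At w3: ~r -> (s | p) is true.
    At w4: ~r -> (s | p) is true.
    At w5: ~r -> (s | p) is true.
    At w6: ~r -> (s | p) is true.
    At w7: ~r -> (s | p) is true.
  So [](~r -> (s | p)) is true at w1.
Satisfying worlds: {w0, w1, w2, w3, w4, w5, w6, w7}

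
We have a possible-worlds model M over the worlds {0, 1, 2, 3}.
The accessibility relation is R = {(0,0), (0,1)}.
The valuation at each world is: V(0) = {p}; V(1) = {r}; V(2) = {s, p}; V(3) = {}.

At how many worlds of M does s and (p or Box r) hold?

1

Let φ = s and (p or Box r). Evaluate φ at each world:
  0 (successors {0, 1}): φ is false.
  1 (successors ∅): φ is false.
  2 (successors ∅): φ is true.
  3 (successors ∅): φ is false.
For instance, at 0:
  At 0: s is false, p or Box r is true, so s and (p or Box r) is false.
    At 0: p is true, Box r is false, so p or Box r is true.
      At 0: Box r requires r at every successor {0, 1}.
        r fails at 0, so Box r is false at 0.
Satisfying worlds: {2}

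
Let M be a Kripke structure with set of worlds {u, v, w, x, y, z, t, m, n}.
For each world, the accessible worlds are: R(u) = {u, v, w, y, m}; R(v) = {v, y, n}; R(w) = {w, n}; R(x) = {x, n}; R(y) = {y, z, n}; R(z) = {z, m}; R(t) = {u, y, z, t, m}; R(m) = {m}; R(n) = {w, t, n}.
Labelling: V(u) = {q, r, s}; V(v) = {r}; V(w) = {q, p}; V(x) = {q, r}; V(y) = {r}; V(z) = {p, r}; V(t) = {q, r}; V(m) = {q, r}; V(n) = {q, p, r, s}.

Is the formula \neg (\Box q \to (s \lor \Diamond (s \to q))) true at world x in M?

No

Recall that \Box ψ holds at a world iff ψ holds at every accessible world, and \Diamond ψ holds iff ψ holds at some accessible world.
At x: \Box q \to (s \lor \Diamond (s \to q)) is true, so \neg (\Box q \to (s \lor \Diamond (s \to q))) is false.
  At x: \Box q is true, s \lor \Diamond (s \to q) is true, so \Box q \to (s \lor \Diamond (s \to q)) is true.
    At x: \Box q requires q at every successor {x, n}.
      At x: q is true.
      At n: q is true.
    So \Box q is true at x.
    At x: s is false, \Diamond (s \to q) is true, so s \lor \Diamond (s \to q) is true.
      At x: \Diamond (s \to q) requires s \to q at some successor in {x, n}.
        s \to q holds at x, so \Diamond (s \to q) is true at x.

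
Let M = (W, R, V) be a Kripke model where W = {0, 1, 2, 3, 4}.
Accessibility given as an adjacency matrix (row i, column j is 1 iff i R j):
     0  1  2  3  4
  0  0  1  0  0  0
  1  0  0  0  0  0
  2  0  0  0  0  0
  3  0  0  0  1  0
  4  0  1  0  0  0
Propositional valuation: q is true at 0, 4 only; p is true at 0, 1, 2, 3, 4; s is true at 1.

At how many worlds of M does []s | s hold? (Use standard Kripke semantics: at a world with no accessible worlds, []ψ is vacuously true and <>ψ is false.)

4

Let φ = []s | s. Evaluate φ at each world:
  0 (successors {1}): φ is true.
  1 (successors ∅): φ is true.
  2 (successors ∅): φ is true.
  3 (successors {3}): φ is false.
  4 (successors {1}): φ is true.
For instance, at 3:
  At 3: []s is false, s is false, so []s | s is false.
    At 3: []s requires s at every successor {3}.
      s fails at 3, so []s is false at 3.
Satisfying worlds: {0, 1, 2, 4}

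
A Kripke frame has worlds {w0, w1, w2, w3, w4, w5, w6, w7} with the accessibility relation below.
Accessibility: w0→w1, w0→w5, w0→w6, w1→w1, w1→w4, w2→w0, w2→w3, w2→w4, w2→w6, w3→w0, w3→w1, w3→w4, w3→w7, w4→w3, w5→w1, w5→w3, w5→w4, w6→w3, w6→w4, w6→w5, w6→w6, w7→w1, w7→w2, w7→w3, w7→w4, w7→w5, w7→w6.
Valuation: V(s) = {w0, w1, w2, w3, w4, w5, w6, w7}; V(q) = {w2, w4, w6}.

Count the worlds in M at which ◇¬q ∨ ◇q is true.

Recall that ◇ψ holds at a world iff ψ holds at some accessible world.
Let φ = ◇¬q ∨ ◇q. Evaluate φ at each world:
  w0 (successors {w1, w5, w6}): φ is true.
  w1 (successors {w1, w4}): φ is true.
  w2 (successors {w0, w3, w4, w6}): φ is true.
  w3 (successors {w0, w1, w4, w7}): φ is true.
  w4 (successors {w3}): φ is true.
  w5 (successors {w1, w3, w4}): φ is true.
  w6 (successors {w3, w4, w5, w6}): φ is true.
  w7 (successors {w1, w2, w3, w4, w5, w6}): φ is true.
For instance, at w3:
  At w3: ◇¬q is true, ◇q is true, so ◇¬q ∨ ◇q is true.
    At w3: ◇¬q requires ¬q at some successor in {w0, w1, w4, w7}.
      ¬q holds at w0, so ◇¬q is true at w3.
    At w3: ◇q requires q at some successor in {w0, w1, w4, w7}.
      q holds at w4, so ◇q is true at w3.
Satisfying worlds: {w0, w1, w2, w3, w4, w5, w6, w7}

8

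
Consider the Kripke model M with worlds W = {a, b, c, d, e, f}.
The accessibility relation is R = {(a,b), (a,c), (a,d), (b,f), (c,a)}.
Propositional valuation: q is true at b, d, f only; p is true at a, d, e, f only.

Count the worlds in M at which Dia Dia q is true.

Let φ = Dia Dia q. Evaluate φ at each world:
  a (successors {b, c, d}): φ is true.
  b (successors {f}): φ is false.
  c (successors {a}): φ is true.
  d (successors ∅): φ is false.
  e (successors ∅): φ is false.
  f (successors ∅): φ is false.
For instance, at b:
  At b: Dia Dia q requires Dia q at some successor in {f}.
    At f: Dia q is false.
  So Dia Dia q is false at b.
Satisfying worlds: {a, c}

2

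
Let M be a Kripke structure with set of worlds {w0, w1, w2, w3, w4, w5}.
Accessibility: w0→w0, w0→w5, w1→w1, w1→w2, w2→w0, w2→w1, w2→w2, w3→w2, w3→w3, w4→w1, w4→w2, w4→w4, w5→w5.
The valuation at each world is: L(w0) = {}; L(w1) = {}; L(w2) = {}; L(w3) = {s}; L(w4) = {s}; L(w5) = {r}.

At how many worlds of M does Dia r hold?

2

Recall that Dia ψ holds at a world iff ψ holds at some accessible world.
Let φ = Dia r. Evaluate φ at each world:
  w0 (successors {w0, w5}): φ is true.
  w1 (successors {w1, w2}): φ is false.
  w2 (successors {w0, w1, w2}): φ is false.
  w3 (successors {w2, w3}): φ is false.
  w4 (successors {w1, w2, w4}): φ is false.
  w5 (successors {w5}): φ is true.
For instance, at w3:
  At w3: Dia r requires r at some successor in {w2, w3}.
    At w2: r is false.
    At w3: r is false.
  So Dia r is false at w3.
Satisfying worlds: {w0, w5}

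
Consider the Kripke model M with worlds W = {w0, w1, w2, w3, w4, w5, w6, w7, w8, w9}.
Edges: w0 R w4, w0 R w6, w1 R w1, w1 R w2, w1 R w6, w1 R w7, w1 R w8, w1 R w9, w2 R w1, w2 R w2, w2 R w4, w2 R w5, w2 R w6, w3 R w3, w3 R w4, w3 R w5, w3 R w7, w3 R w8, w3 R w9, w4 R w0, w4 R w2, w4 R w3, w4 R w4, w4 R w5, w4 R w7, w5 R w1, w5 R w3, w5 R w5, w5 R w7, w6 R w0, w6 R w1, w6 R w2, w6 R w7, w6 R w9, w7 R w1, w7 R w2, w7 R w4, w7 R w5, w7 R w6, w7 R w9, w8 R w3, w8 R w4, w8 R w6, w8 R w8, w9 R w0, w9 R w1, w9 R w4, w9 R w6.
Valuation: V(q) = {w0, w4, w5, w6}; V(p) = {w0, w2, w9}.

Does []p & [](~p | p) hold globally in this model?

No

Recall that []ψ holds at a world iff ψ holds at every accessible world, and <>ψ holds iff ψ holds at some accessible world.
Let φ = []p & [](~p | p). Evaluate φ at each world:
  w0 (successors {w4, w6}): φ is false.
  w1 (successors {w1, w2, w6, w7, w8, w9}): φ is false.
  w2 (successors {w1, w2, w4, w5, w6}): φ is false.
  w3 (successors {w3, w4, w5, w7, w8, w9}): φ is false.
  w4 (successors {w0, w2, w3, w4, w5, w7}): φ is false.
  w5 (successors {w1, w3, w5, w7}): φ is false.
  w6 (successors {w0, w1, w2, w7, w9}): φ is false.
  w7 (successors {w1, w2, w4, w5, w6, w9}): φ is false.
  w8 (successors {w3, w4, w6, w8}): φ is false.
  w9 (successors {w0, w1, w4, w6}): φ is false.
Detail at w0 (counterexample):
  At w0: []p is false, [](~p | p) is true, so []p & [](~p | p) is false.
    At w0: []p requires p at every successor {w4, w6}.
      p fails at w4, so []p is false at w0.
    At w0: [](~p | p) requires ~p | p at every successor {w4, w6}.
      At w4: ~p | p is true.
      At w6: ~p | p is true.
    So [](~p | p) is true at w0.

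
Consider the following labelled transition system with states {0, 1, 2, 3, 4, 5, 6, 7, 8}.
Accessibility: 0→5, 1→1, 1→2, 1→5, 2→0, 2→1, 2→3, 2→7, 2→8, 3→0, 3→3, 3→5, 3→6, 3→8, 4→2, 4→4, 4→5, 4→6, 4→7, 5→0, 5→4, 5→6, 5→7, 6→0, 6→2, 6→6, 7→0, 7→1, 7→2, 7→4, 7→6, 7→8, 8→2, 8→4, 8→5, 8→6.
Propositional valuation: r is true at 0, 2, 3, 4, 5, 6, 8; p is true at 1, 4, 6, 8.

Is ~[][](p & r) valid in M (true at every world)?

Yes

Let φ = ~[][](p & r). Evaluate φ at each world:
  0 (successors {5}): φ is true.
  1 (successors {1, 2, 5}): φ is true.
  2 (successors {0, 1, 3, 7, 8}): φ is true.
  3 (successors {0, 3, 5, 6, 8}): φ is true.
  4 (successors {2, 4, 5, 6, 7}): φ is true.
  5 (successors {0, 4, 6, 7}): φ is true.
  6 (successors {0, 2, 6}): φ is true.
  7 (successors {0, 1, 2, 4, 6, 8}): φ is true.
  8 (successors {2, 4, 5, 6}): φ is true.
For instance, at 0:
  At 0: [][](p & r) is false, so ~[][](p & r) is true.
    At 0: [][](p & r) requires [](p & r) at every successor {5}.
      [](p & r) fails at 5, so [][](p & r) is false at 0.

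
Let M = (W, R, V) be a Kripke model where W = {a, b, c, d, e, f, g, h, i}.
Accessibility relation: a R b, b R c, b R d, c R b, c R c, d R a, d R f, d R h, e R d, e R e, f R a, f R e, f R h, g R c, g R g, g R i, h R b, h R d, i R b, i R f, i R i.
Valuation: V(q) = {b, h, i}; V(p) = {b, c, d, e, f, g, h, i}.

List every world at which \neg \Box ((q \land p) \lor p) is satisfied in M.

Recall that \Box ψ holds at a world iff ψ holds at every accessible world, and \Diamond ψ holds iff ψ holds at some accessible world.
Let φ = \neg \Box ((q \land p) \lor p). Evaluate φ at each world:
  a (successors {b}): φ is false.
  b (successors {c, d}): φ is false.
  c (successors {b, c}): φ is false.
  d (successors {a, f, h}): φ is true.
  e (successors {d, e}): φ is false.
  f (successors {a, e, h}): φ is true.
  g (successors {c, g, i}): φ is false.
  h (successors {b, d}): φ is false.
  i (successors {b, f, i}): φ is false.
For instance, at d:
  At d: \Box ((q \land p) \lor p) is false, so \neg \Box ((q \land p) \lor p) is true.
    At d: \Box ((q \land p) \lor p) requires (q \land p) \lor p at every successor {a, f, h}.
      (q \land p) \lor p fails at a, so \Box ((q \land p) \lor p) is false at d.
Satisfying worlds: {d, f}

d, f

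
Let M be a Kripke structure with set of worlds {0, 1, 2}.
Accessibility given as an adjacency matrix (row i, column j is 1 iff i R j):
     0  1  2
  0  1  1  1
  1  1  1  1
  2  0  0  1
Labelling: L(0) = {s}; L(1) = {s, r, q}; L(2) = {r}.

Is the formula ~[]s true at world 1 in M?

Yes

At 1: []s is false, so ~[]s is true.
  At 1: []s requires s at every successor {0, 1, 2}.
    s fails at 2, so []s is false at 1.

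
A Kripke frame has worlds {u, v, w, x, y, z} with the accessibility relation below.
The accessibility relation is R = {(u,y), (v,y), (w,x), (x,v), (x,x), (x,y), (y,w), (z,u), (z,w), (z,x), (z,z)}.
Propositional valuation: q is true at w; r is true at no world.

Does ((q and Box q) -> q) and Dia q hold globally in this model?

Recall that Box ψ holds at a world iff ψ holds at every accessible world, and Dia ψ holds iff ψ holds at some accessible world.
Let φ = ((q and Box q) -> q) and Dia q. Evaluate φ at each world:
  u (successors {y}): φ is false.
  v (successors {y}): φ is false.
  w (successors {x}): φ is false.
  x (successors {v, x, y}): φ is false.
  y (successors {w}): φ is true.
  z (successors {u, w, x, z}): φ is true.
Detail at u (counterexample):
  At u: (q and Box q) -> q is true, Dia q is false, so ((q and Box q) -> q) and Dia q is false.
    At u: q and Box q is false, q is false, so (q and Box q) -> q is true.
      At u: q is false, Box q is false, so q and Box q is false.
    At u: Dia q requires q at some successor in {y}.
      At y: q is false.
    So Dia q is false at u.

No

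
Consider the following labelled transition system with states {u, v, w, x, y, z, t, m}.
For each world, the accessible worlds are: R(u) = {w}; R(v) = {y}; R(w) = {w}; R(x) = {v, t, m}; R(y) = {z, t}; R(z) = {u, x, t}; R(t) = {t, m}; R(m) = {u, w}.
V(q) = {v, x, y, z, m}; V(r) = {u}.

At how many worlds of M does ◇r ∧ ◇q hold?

1

Let φ = ◇r ∧ ◇q. Evaluate φ at each world:
  u (successors {w}): φ is false.
  v (successors {y}): φ is false.
  w (successors {w}): φ is false.
  x (successors {v, t, m}): φ is false.
  y (successors {z, t}): φ is false.
  z (successors {u, x, t}): φ is true.
  t (successors {t, m}): φ is false.
  m (successors {u, w}): φ is false.
For instance, at m:
  At m: ◇r is true, ◇q is false, so ◇r ∧ ◇q is false.
    At m: ◇r requires r at some successor in {u, w}.
      r holds at u, so ◇r is true at m.
    At m: ◇q requires q at some successor in {u, w}.
      At u: q is false.
      At w: q is false.
    So ◇q is false at m.
Satisfying worlds: {z}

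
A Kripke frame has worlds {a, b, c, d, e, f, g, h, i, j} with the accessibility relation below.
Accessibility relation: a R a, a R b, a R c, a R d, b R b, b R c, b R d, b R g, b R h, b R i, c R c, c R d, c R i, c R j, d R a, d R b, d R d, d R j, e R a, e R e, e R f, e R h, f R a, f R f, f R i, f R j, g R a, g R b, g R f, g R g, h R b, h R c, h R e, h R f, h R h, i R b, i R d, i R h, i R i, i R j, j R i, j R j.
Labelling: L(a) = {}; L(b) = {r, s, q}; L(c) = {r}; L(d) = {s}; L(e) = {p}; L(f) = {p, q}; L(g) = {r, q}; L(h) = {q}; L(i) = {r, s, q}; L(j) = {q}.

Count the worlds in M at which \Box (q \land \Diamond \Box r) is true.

Recall that \Box ψ holds at a world iff ψ holds at every accessible world, and \Diamond ψ holds iff ψ holds at some accessible world.
Let φ = \Box (q \land \Diamond \Box r). Evaluate φ at each world:
  a (successors {a, b, c, d}): φ is false.
  b (successors {b, c, d, g, h, i}): φ is false.
  c (successors {c, d, i, j}): φ is false.
  d (successors {a, b, d, j}): φ is false.
  e (successors {a, e, f, h}): φ is false.
  f (successors {a, f, i, j}): φ is false.
  g (successors {a, b, f, g}): φ is false.
  h (successors {b, c, e, f, h}): φ is false.
  i (successors {b, d, h, i, j}): φ is false.
  j (successors {i, j}): φ is false.
For instance, at i:
  At i: \Box (q \land \Diamond \Box r) requires q \land \Diamond \Box r at every successor {b, d, h, i, j}.
    q \land \Diamond \Box r fails at b, so \Box (q \land \Diamond \Box r) is false at i.
      At b: q is true, \Diamond \Box r is false, so q \land \Diamond \Box r is false.
Satisfying worlds: none.

0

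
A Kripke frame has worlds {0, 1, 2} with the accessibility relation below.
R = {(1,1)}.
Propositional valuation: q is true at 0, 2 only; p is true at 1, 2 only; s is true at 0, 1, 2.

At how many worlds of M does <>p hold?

1

Let φ = <>p. Evaluate φ at each world:
  0 (successors ∅): φ is false.
  1 (successors {1}): φ is true.
  2 (successors ∅): φ is false.
For instance, at 1:
  At 1: <>p requires p at some successor in {1}.
    p holds at 1, so <>p is true at 1.
Satisfying worlds: {1}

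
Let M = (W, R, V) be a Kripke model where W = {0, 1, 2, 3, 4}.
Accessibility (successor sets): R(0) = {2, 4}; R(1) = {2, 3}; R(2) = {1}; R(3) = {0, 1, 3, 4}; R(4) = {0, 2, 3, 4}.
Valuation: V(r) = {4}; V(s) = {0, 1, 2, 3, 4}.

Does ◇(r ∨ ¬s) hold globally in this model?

Let φ = ◇(r ∨ ¬s). Evaluate φ at each world:
  0 (successors {2, 4}): φ is true.
  1 (successors {2, 3}): φ is false.
  2 (successors {1}): φ is false.
  3 (successors {0, 1, 3, 4}): φ is true.
  4 (successors {0, 2, 3, 4}): φ is true.
Detail at 1 (counterexample):
  At 1: ◇(r ∨ ¬s) requires r ∨ ¬s at some successor in {2, 3}.
    At 2: r ∨ ¬s is false.
    At 3: r ∨ ¬s is false.
  So ◇(r ∨ ¬s) is false at 1.

No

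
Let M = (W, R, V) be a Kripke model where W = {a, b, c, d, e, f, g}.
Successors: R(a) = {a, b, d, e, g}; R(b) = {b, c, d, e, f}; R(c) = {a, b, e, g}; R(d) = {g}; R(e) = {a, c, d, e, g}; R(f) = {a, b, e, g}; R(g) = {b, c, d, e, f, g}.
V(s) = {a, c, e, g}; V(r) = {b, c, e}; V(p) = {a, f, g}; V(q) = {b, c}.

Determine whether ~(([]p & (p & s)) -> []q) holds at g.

No

Recall that []ψ holds at a world iff ψ holds at every accessible world, and <>ψ holds iff ψ holds at some accessible world.
At g: ([]p & (p & s)) -> []q is true, so ~(([]p & (p & s)) -> []q) is false.
  At g: []p & (p & s) is false, []q is false, so ([]p & (p & s)) -> []q is true.
    At g: []p is false, p & s is true, so []p & (p & s) is false.
      At g: []p requires p at every successor {b, c, d, e, f, g}.
        p fails at b, so []p is false at g.
    At g: []q requires q at every successor {b, c, d, e, f, g}.
      q fails at d, so []q is false at g.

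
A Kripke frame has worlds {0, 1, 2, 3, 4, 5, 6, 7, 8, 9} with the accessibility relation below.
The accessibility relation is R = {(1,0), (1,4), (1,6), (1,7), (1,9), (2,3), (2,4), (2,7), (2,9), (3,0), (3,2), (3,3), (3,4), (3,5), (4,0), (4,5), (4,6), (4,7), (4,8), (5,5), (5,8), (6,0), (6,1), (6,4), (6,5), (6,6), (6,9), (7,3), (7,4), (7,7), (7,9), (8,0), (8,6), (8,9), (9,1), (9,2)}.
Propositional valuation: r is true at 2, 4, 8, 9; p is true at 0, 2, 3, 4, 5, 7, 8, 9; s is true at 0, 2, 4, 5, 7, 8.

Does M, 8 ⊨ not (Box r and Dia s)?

At 8: Box r and Dia s is false, so not (Box r and Dia s) is true.
  At 8: Box r is false, Dia s is true, so Box r and Dia s is false.
    At 8: Box r requires r at every successor {0, 6, 9}.
      r fails at 0, so Box r is false at 8.
    At 8: Dia s requires s at some successor in {0, 6, 9}.
      s holds at 0, so Dia s is true at 8.

Yes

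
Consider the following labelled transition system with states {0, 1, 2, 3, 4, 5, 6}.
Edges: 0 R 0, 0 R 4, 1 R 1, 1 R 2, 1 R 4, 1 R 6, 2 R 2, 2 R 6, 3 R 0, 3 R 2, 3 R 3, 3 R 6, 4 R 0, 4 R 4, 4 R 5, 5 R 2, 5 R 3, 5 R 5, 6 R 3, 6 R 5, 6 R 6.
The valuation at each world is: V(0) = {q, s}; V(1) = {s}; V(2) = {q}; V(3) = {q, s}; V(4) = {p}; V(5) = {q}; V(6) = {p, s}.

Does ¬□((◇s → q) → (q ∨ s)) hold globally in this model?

Let φ = ¬□((◇s → q) → (q ∨ s)). Evaluate φ at each world:
  0 (successors {0, 4}): φ is false.
  1 (successors {1, 2, 4, 6}): φ is false.
  2 (successors {2, 6}): φ is false.
  3 (successors {0, 2, 3, 6}): φ is false.
  4 (successors {0, 4, 5}): φ is false.
  5 (successors {2, 3, 5}): φ is false.
  6 (successors {3, 5, 6}): φ is false.
Detail at 0 (counterexample):
  At 0: □((◇s → q) → (q ∨ s)) is true, so ¬□((◇s → q) → (q ∨ s)) is false.
    At 0: □((◇s → q) → (q ∨ s)) requires (◇s → q) → (q ∨ s) at every successor {0, 4}.
      At 0: (◇s → q) → (q ∨ s) is true.
      At 4: (◇s → q) → (q ∨ s) is true.
    So □((◇s → q) → (q ∨ s)) is true at 0.

No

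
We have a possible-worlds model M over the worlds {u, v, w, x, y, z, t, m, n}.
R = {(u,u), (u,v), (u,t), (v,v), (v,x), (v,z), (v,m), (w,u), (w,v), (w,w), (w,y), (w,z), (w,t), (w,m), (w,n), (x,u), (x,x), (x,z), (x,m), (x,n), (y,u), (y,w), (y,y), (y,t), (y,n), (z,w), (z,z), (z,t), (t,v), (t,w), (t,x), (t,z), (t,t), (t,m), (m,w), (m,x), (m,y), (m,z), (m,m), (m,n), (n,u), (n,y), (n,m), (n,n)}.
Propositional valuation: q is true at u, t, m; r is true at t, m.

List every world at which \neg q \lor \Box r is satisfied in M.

Recall that \Box ψ holds at a world iff ψ holds at every accessible world, and \Diamond ψ holds iff ψ holds at some accessible world.
Let φ = \neg q \lor \Box r. Evaluate φ at each world:
  u (successors {u, v, t}): φ is false.
  v (successors {v, x, z, m}): φ is true.
  w (successors {u, v, w, y, z, t, m, n}): φ is true.
  x (successors {u, x, z, m, n}): φ is true.
  y (successors {u, w, y, t, n}): φ is true.
  z (successors {w, z, t}): φ is true.
  t (successors {v, w, x, z, t, m}): φ is false.
  m (successors {w, x, y, z, m, n}): φ is false.
  n (successors {u, y, m, n}): φ is true.
For instance, at w:
  At w: \neg q is true, \Box r is false, so \neg q \lor \Box r is true.
    At w: \Box r requires r at every successor {u, v, w, y, z, t, m, n}.
      r fails at u, so \Box r is false at w.
Satisfying worlds: {v, w, x, y, z, n}

v, w, x, y, z, n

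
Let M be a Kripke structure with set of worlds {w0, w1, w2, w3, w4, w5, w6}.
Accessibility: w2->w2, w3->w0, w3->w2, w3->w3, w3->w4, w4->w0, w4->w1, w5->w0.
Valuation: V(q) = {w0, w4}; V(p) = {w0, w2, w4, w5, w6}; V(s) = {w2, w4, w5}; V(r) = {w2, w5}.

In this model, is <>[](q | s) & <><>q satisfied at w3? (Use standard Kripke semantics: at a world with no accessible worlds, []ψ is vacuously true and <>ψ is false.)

At w3: <>[](q | s) is true, <><>q is true, so <>[](q | s) & <><>q is true.
  At w3: <>[](q | s) requires [](q | s) at some successor in {w0, w2, w3, w4}.
    [](q | s) holds at w0, so <>[](q | s) is true at w3.
      At w0: no accessible worlds, so [](q | s) holds vacuously.
  At w3: <><>q requires <>q at some successor in {w0, w2, w3, w4}.
    <>q holds at w3, so <><>q is true at w3.
      At w3: <>q requires q at some successor in {w0, w2, w3, w4}.
        q holds at w0, so <>q is true at w3.

Yes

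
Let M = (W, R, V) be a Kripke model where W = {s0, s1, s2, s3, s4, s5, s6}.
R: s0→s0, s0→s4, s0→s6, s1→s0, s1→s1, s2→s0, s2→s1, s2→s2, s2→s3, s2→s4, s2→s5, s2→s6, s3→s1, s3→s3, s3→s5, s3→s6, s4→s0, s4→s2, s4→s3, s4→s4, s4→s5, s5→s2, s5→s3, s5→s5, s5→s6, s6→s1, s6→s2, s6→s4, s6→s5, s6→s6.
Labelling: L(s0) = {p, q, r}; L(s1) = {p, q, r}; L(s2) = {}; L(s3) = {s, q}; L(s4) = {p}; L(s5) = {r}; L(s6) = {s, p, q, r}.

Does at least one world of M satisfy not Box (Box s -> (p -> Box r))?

No

Recall that Box ψ holds at a world iff ψ holds at every accessible world, and Dia ψ holds iff ψ holds at some accessible world.
Let φ = not Box (Box s -> (p -> Box r)). Evaluate φ at each world:
  s0 (successors {s0, s4, s6}): φ is false.
  s1 (successors {s0, s1}): φ is false.
  s2 (successors {s0, s1, s2, s3, s4, s5, s6}): φ is false.
  s3 (successors {s1, s3, s5, s6}): φ is false.
  s4 (successors {s0, s2, s3, s4, s5}): φ is false.
  s5 (successors {s2, s3, s5, s6}): φ is false.
  s6 (successors {s1, s2, s4, s5, s6}): φ is false.
For instance, at s1:
  At s1: Box (Box s -> (p -> Box r)) is true, so not Box (Box s -> (p -> Box r)) is false.
    At s1: Box (Box s -> (p -> Box r)) requires Box s -> (p -> Box r) at every successor {s0, s1}.
      At s0: Box s -> (p -> Box r) is true.
      At s1: Box s -> (p -> Box r) is true.
    So Box (Box s -> (p -> Box r)) is true at s1.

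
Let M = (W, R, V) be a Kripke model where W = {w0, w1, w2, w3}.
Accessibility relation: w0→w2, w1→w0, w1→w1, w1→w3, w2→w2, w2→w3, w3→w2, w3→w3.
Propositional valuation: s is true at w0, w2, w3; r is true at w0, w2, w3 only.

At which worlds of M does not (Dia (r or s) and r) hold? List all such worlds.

w1

Recall that Dia ψ holds at a world iff ψ holds at some accessible world.
Let φ = not (Dia (r or s) and r). Evaluate φ at each world:
  w0 (successors {w2}): φ is false.
  w1 (successors {w0, w1, w3}): φ is true.
  w2 (successors {w2, w3}): φ is false.
  w3 (successors {w2, w3}): φ is false.
For instance, at w3:
  At w3: Dia (r or s) and r is true, so not (Dia (r or s) and r) is false.
    At w3: Dia (r or s) is true, r is true, so Dia (r or s) and r is true.
      At w3: Dia (r or s) requires r or s at some successor in {w2, w3}.
        r or s holds at w2, so Dia (r or s) is true at w3.
Satisfying worlds: {w1}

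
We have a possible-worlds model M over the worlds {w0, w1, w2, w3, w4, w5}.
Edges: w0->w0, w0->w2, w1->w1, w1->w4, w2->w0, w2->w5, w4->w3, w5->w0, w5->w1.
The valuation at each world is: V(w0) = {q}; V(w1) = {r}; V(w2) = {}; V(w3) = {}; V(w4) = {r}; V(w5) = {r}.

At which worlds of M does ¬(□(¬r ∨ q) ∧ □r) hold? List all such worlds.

w0, w1, w2, w4, w5

Let φ = ¬(□(¬r ∨ q) ∧ □r). Evaluate φ at each world:
  w0 (successors {w0, w2}): φ is true.
  w1 (successors {w1, w4}): φ is true.
  w2 (successors {w0, w5}): φ is true.
  w3 (successors ∅): φ is false.
  w4 (successors {w3}): φ is true.
  w5 (successors {w0, w1}): φ is true.
For instance, at w4:
  At w4: □(¬r ∨ q) ∧ □r is false, so ¬(□(¬r ∨ q) ∧ □r) is true.
    At w4: □(¬r ∨ q) is true, □r is false, so □(¬r ∨ q) ∧ □r is false.
      At w4: □(¬r ∨ q) requires ¬r ∨ q at every successor {w3}.
        At w3: ¬r ∨ q is true.
      So □(¬r ∨ q) is true at w4.
      At w4: □r requires r at every successor {w3}.
        r fails at w3, so □r is false at w4.
Satisfying worlds: {w0, w1, w2, w4, w5}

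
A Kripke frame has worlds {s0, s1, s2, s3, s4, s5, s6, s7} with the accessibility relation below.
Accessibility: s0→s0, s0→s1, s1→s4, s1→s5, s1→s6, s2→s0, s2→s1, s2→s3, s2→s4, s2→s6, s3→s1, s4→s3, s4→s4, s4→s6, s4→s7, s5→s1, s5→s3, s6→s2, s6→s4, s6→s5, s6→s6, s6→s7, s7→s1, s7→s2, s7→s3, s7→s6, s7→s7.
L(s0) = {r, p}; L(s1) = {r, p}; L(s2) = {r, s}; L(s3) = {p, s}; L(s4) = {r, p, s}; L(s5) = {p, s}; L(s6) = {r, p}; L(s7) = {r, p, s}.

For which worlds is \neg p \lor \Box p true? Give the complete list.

s0, s1, s2, s3, s4, s5

Recall that \Box ψ holds at a world iff ψ holds at every accessible world, and \Diamond ψ holds iff ψ holds at some accessible world.
Let φ = \neg p \lor \Box p. Evaluate φ at each world:
  s0 (successors {s0, s1}): φ is true.
  s1 (successors {s4, s5, s6}): φ is true.
  s2 (successors {s0, s1, s3, s4, s6}): φ is true.
  s3 (successors {s1}): φ is true.
  s4 (successors {s3, s4, s6, s7}): φ is true.
  s5 (successors {s1, s3}): φ is true.
  s6 (successors {s2, s4, s5, s6, s7}): φ is false.
  s7 (successors {s1, s2, s3, s6, s7}): φ is false.
For instance, at s4:
  At s4: \neg p is false, \Box p is true, so \neg p \lor \Box p is true.
    At s4: \Box p requires p at every successor {s3, s4, s6, s7}.
      At s3: p is true.
      At s4: p is true.
      At s6: p is true.
      At s7: p is true.
    So \Box p is true at s4.
Satisfying worlds: {s0, s1, s2, s3, s4, s5}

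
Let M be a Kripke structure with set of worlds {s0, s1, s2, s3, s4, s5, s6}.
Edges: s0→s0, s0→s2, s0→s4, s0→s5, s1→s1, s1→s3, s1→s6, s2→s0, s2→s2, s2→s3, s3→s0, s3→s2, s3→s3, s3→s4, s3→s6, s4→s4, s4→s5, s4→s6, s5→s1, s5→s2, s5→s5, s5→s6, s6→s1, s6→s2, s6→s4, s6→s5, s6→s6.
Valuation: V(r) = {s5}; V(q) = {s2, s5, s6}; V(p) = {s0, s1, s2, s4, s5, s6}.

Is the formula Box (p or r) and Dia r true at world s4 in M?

At s4: Box (p or r) is true, Dia r is true, so Box (p or r) and Dia r is true.
  At s4: Box (p or r) requires p or r at every successor {s4, s5, s6}.
    At s4: p or r is true.
    At s5: p or r is true.
    At s6: p or r is true.
  So Box (p or r) is true at s4.
  At s4: Dia r requires r at some successor in {s4, s5, s6}.
    r holds at s5, so Dia r is true at s4.

Yes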